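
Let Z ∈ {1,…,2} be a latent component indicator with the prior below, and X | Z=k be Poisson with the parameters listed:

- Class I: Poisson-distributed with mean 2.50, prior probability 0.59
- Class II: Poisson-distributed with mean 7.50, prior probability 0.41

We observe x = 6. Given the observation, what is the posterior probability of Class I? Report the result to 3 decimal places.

0.227

P(component k | x) = π_k·f_k(x) / marginal(x), where marginal(x) = Σ_j π_j·f_j(x).
Component likelihoods at x = 6:
  f_I = e^(−2.50)·2.50^6/6! = 0.0278337
  f_II = e^(−7.50)·7.50^6/6! = 0.136718
Multiply by the mixture weights:
  π_I·f_I = 0.59 × 0.0278337 = 0.0164219
  π_II·f_II = 0.41 × 0.136718 = 0.0560545
Evidence: 0.0164219 + 0.0560545 = 0.0724764
Responsibility of Class I: 0.0164219 / 0.0724764 ≈ 0.227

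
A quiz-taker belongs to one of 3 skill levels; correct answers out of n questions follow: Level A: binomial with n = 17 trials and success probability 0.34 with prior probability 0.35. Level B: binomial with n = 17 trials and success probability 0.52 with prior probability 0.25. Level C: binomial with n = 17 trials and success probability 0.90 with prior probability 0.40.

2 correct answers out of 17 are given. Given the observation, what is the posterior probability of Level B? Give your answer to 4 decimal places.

0.0139

P(component k | x) = w_k·f_k(x) / marginal(x), where marginal(x) = Σ_j w_j·f_j(x).
Binomial probabilities:
  L_A = C(17,2)·0.34^2·0.66^15 = 136·0.1156·0.00196408 = 0.0308785
  L_B = C(17,2)·0.52^2·0.48^15 = 136·0.2704·1.65432e-05 = 0.000608365
  L_C = C(17,2)·0.90^2·0.10^15 = 136·0.81·1e-15 = 1.1016e-13
Prior × likelihood for each component:
  w_A·L_A = 0.35 × 0.0308785 = 0.0108075
  w_B·L_B = 0.25 × 0.000608365 = 0.000152091
  w_C·L_C = 0.40 × 1.1016e-13 = 4.4064e-14
Sum: 0.0108075 + 0.000152091 + 4.4064e-14 = 0.0109596
Responsibility of Level B: 0.000152091 / 0.0109596 ≈ 0.0139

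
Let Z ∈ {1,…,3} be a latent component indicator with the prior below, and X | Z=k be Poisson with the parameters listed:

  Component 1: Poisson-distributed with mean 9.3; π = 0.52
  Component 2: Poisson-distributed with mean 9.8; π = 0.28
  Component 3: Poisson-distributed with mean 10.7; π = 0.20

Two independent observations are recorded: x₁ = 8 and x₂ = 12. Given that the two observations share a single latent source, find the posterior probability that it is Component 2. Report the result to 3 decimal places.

0.289

The responsibility of component k is w_k f_k(x) divided by Σ_j w_j f_j(x).
Since both observations come from the same component, the likelihood for component k is f_k(x₁)·f_k(x₂).
  L_1 = [e^(−9.3)·9.3^8/8! = 0.126883] × [0.079895] = 0.0101373
  L_2 = [e^(−9.8)·9.8^8/8! = 0.117004] × [0.0908427] = 0.010629
  L_3 = [e^(−10.7)·10.7^8/8! = 0.0960724] × [0.106003] = 0.0101839
Unnormalised posteriors:
  w_1·L_1 = 0.52 × 0.0101373 = 0.00527142
  w_2·L_2 = 0.28 × 0.010629 = 0.00297612
  w_3·L_3 = 0.20 × 0.0101839 = 0.00203679
Marginal: 0.00527142 + 0.00297612 + 0.00203679 = 0.0102843
So the posterior for Component 2 is 0.00297612 / 0.0102843 ≈ 0.289.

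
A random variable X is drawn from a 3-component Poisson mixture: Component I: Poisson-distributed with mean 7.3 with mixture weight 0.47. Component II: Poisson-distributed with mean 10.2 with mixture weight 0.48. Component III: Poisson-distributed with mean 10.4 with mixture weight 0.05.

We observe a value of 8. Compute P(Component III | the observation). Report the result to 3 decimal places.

The responsibility of component k is w_k f_k(x) divided by Σ_j w_j f_j(x).
Evaluate each component's likelihood at the observed value:
  L_I = 0.135118
  L_II = 0.108013
  L_III = 0.103296
Multiply by the mixture weights:
  w_I·L_I = 0.47 × 0.135118 = 0.0635054
  w_II·L_II = 0.48 × 0.108013 = 0.0518464
  w_III·L_III = 0.05 × 0.103296 = 0.0051648
Normaliser: 0.0635054 + 0.0518464 + 0.0051648 = 0.120517
P(Component III | 8) = 0.0051648 / 0.120517 ≈ 0.043

0.043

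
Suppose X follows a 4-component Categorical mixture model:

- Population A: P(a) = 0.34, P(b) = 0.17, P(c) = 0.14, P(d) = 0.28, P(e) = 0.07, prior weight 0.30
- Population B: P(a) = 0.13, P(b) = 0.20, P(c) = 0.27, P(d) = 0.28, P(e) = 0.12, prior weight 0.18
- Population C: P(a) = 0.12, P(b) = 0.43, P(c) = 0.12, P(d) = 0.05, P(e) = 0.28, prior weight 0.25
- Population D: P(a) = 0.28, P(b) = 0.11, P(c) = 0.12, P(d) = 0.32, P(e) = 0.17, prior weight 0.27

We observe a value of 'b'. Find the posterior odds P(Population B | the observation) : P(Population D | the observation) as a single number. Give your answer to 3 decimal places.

The posterior odds equal the prior odds times the likelihood ratio: (π_i/π_j)·(f_i(x)/f_j(x)).
Categorical probabilities:
  p_A = P(b | comp) = 0.17
  p_B = P(b | comp) = 0.20
  p_C = P(b | comp) = 0.43
  p_D = P(b | comp) = 0.11
Posterior odds = (π_B·p_B) / (π_D·p_D) = (0.18·0.2) / (0.27·0.11) = 0.036 / 0.0297 ≈ 1.212

1.212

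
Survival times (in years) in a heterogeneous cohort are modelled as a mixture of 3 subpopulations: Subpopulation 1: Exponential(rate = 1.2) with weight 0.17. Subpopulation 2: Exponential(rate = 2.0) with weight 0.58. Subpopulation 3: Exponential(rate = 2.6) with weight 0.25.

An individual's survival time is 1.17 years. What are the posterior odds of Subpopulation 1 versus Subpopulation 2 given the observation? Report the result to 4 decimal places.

0.4484

Since P(k|x) ∝ π_k f_k(x), the posterior odds are π_i f_i(x) / (π_j f_j(x)).
Component likelihoods at x = 1.17 years:
  L_1 = 0.294735
  L_2 = 0.192655
  L_3 = 0.124122
0.050105 / 0.11174 ≈ 0.4484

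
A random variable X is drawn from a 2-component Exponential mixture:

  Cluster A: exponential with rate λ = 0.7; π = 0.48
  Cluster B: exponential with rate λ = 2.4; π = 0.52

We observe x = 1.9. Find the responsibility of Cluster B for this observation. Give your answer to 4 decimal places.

Posterior ∝ prior × likelihood, so P(k | x) ∝ w_k f_k(x); normalise over all components.
Evaluate each component's likelihood at the observed value:
  p_A = 0.185134
  p_B = 0.0251089
Multiply by the mixture weights:
  w_A·p_A = 0.48 × 0.185134 = 0.0888644
  w_B·p_B = 0.52 × 0.0251089 = 0.0130566
Normaliser: 0.0888644 + 0.0130566 = 0.101921
P(Cluster B | 1.9) ≈ 0.1281

0.1281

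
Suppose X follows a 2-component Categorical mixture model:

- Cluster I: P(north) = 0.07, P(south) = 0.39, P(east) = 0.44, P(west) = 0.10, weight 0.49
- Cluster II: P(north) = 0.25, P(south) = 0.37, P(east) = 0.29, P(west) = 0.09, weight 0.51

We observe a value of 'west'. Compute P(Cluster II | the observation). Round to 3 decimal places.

0.484

Posterior ∝ prior × likelihood, so P(k | x) ∝ w_k f_k(x); normalise over all components.
Component likelihoods at x = 'west':
  f_I = 0.1
  f_II = 0.09
Prior × likelihood for each component:
  w_I·f_I = 0.49 × 0.1 = 0.049
  w_II·f_II = 0.51 × 0.09 = 0.0459
Sum: 0.049 + 0.0459 = 0.0949
So the posterior for Cluster II is 0.0459 / 0.0949 ≈ 0.484.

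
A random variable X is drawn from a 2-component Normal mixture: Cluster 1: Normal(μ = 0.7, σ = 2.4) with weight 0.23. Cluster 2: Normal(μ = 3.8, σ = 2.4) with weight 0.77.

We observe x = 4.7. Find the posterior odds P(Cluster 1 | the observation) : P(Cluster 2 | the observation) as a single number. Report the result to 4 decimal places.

0.0799

Posterior odds = (π_i f_i(x)) / (π_j f_j(x)); the normalising sum cancels.
Evaluate each component's likelihood at the observed value:
  L_1 = (1/(2.4·√(2π)))·exp(−(4.7−0.7)²/(2·2.4²)) = 0.166226·exp(-1.38889) = 0.0414488
  L_2 = (1/(2.4·√(2π)))·exp(−(4.7−3.8)²/(2·2.4²)) = 0.166226·exp(-0.07031) = 0.15494
Posterior odds = (π_1·L_1) / (π_2·L_2) = (0.23·0.0414488) / (0.77·0.15494) = 0.00953323 / 0.119304 ≈ 0.0799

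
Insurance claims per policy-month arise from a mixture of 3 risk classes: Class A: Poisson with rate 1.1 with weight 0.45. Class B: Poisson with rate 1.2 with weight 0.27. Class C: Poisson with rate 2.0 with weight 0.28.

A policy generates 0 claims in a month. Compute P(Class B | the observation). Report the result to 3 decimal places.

Apply Bayes' rule: the posterior for each component is proportional to its prior times its likelihood at x.
Component likelihoods at x = 0 claims:
  f_A = 0.332871
  f_B = 0.301194
  f_C = 0.135335
Weight by the priors:
  P(Z=A)·f_A = 0.45 × 0.332871 = 0.149792
  P(Z=B)·f_B = 0.27 × 0.301194 = 0.0813224
  P(Z=C)·f_C = 0.28 × 0.135335 = 0.0378939
Sum: 0.149792 + 0.0813224 + 0.0378939 = 0.269008
P(Class B | 0 claims) = 0.0813224 / 0.269008 ≈ 0.302

0.302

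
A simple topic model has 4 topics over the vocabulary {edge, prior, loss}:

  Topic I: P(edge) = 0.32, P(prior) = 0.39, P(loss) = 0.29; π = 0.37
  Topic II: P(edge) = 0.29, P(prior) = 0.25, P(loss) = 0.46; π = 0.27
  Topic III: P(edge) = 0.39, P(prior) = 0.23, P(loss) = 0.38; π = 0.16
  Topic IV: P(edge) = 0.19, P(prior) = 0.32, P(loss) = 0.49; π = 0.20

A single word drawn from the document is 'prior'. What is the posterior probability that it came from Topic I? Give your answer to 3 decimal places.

P(component k | x) = π_k·f_k(x) / marginal(x), where marginal(x) = Σ_j π_j·f_j(x).
Categorical probabilities:
  L_I = 0.39
  L_II = 0.25
  L_III = 0.23
  L_IV = 0.32
Unnormalised posteriors:
  π_I·L_I = 0.37 × 0.39 = 0.1443
  π_II·L_II = 0.27 × 0.25 = 0.0675
  π_III·L_III = 0.16 × 0.23 = 0.0368
  π_IV·L_IV = 0.20 × 0.32 = 0.064
Denominator: 0.1443 + 0.0675 + 0.0368 + 0.064 = 0.3126
P(Topic I | data) = 0.1443 / 0.3126 ≈ 0.462

0.462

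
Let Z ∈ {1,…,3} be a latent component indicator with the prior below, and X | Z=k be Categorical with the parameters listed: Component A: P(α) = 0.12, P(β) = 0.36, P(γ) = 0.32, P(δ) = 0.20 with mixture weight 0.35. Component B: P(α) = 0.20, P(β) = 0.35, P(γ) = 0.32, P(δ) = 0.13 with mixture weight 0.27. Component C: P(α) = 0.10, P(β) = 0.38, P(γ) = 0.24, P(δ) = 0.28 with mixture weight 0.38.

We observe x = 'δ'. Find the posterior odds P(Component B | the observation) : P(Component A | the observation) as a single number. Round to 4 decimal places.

0.5014

Only the two components matter; the odds are (P(Z=i) f_i(x)) / (P(Z=j) f_j(x)).
Evaluate each component's likelihood at the observed value:
  f_A = P(δ | comp) = 0.20
  f_B = P(δ | comp) = 0.13
  f_C = P(δ | comp) = 0.28
Posterior odds = (P(Z=B)·f_B) / (P(Z=A)·f_A) = (0.27·0.13) / (0.35·0.2) = 0.0351 / 0.07 ≈ 0.5014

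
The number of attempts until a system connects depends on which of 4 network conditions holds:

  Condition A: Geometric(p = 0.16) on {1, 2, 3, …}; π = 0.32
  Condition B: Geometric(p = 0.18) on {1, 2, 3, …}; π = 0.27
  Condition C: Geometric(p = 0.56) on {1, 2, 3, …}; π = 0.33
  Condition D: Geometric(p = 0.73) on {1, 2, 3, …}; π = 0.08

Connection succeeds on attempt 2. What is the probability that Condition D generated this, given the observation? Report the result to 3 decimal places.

Posterior ∝ prior × likelihood, so P(k | x) ∝ P(Z=k) f_k(x); normalise over all components.
Component likelihoods at x = 2:
  f_A = 0.1344
  f_B = 0.1476
  f_C = 0.2464
  f_D = 0.1971
Weight by the priors:
  P(Z=A)·f_A = 0.32 × 0.1344 = 0.043008
  P(Z=B)·f_B = 0.27 × 0.1476 = 0.039852
  P(Z=C)·f_C = 0.33 × 0.2464 = 0.081312
  P(Z=D)·f_D = 0.08 × 0.1971 = 0.015768
Sum: 0.043008 + 0.039852 + 0.081312 + 0.015768 = 0.17994
P(Condition D | the observation) = 0.015768 / 0.17994 ≈ 0.088

0.088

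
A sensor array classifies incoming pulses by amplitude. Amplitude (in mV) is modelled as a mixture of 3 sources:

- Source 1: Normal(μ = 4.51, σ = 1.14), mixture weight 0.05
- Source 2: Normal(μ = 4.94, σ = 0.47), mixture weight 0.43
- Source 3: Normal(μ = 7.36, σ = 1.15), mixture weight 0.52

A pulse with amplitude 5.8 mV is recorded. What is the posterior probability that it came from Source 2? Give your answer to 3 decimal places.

0.458

Posterior ∝ prior × likelihood, so P(k | x) ∝ π_k f_k(x); normalise over all components.
Component likelihoods at x = 5.8 mV:
  p_1 = (1/(1.14·√(2π)))·exp(−(5.8−4.51)²/(2·1.14²)) = 0.349949·exp(-0.64024) = 0.184482
  p_2 = (1/(0.47·√(2π)))·exp(−(5.8−4.94)²/(2·0.47²)) = 0.848813·exp(-1.67406) = 0.159139
  p_3 = (1/(1.15·√(2π)))·exp(−(5.8−7.36)²/(2·1.15²)) = 0.346906·exp(-0.92008) = 0.138238
Weight by the priors:
  π_1·p_1 = 0.05 × 0.184482 = 0.00922411
  π_2·p_2 = 0.43 × 0.159139 = 0.0684298
  π_3·p_3 = 0.52 × 0.138238 = 0.0718839
Evidence: 0.00922411 + 0.0684298 + 0.0718839 = 0.149538
P(Source 2 | x) = 0.0684298 / 0.149538 ≈ 0.458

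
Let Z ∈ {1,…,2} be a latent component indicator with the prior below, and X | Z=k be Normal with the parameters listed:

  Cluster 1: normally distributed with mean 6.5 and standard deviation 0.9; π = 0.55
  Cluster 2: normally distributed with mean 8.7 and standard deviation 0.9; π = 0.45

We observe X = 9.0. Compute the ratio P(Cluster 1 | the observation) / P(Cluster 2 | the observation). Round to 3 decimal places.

The posterior odds equal the prior odds times the likelihood ratio: (P(Z=i)/P(Z=j))·(f_i(x)/f_j(x)).
Component likelihoods at x = 9.0:
  f_1 = (1/(0.9·√(2π)))·exp(−(9.0−6.5)²/(2·0.9²)) = 0.443269·exp(-3.85802) = 0.00935726
  f_2 = (1/(0.9·√(2π)))·exp(−(9.0−8.7)²/(2·0.9²)) = 0.443269·exp(-0.05556) = 0.419315
0.00514649 / 0.188692 ≈ 0.027

0.027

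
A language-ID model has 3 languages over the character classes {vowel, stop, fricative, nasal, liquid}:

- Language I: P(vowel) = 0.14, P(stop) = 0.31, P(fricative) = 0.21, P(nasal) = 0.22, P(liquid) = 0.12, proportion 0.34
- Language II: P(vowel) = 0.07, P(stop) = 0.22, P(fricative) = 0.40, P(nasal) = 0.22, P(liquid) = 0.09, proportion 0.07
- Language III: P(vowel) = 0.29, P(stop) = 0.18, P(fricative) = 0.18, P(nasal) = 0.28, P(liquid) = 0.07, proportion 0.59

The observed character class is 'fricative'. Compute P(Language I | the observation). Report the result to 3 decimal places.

P(component k | x) = π_k·f_k(x) / marginal(x), where marginal(x) = Σ_j π_j·f_j(x).
Categorical probabilities:
  f_I = 0.21
  f_II = 0.4
  f_III = 0.18
Weight by the priors:
  π_I·f_I = 0.34 × 0.21 = 0.0714
  π_II·f_II = 0.07 × 0.4 = 0.028
  π_III·f_III = 0.59 × 0.18 = 0.1062
Marginal: 0.0714 + 0.028 + 0.1062 = 0.2056
Responsibility of Language I: 0.0714 / 0.2056 ≈ 0.347

0.347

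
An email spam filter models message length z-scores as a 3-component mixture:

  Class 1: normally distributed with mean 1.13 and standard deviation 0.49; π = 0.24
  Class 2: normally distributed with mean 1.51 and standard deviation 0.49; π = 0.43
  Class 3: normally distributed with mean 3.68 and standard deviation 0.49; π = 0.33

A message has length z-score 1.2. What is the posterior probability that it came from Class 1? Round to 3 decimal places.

0.403

Apply Bayes' rule: the posterior for each component is proportional to its prior times its likelihood at x.
Normal densities:
  p_1 = (1/(0.49·√(2π)))·exp(−(1.2−1.13)²/(2·0.49²)) = 0.814168·exp(-0.01020) = 0.805902
  p_2 = (1/(0.49·√(2π)))·exp(−(1.2−1.51)²/(2·0.49²)) = 0.814168·exp(-0.20012) = 0.666501
  p_3 = (1/(0.49·√(2π)))·exp(−(1.2−3.68)²/(2·0.49²)) = 0.814168·exp(-12.80800) = 2.22983e-06
Unnormalised posteriors:
  π_1·p_1 = 0.24 × 0.805902 = 0.193417
  π_2·p_2 = 0.43 × 0.666501 = 0.286595
  π_3·p_3 = 0.33 × 2.22983e-06 = 7.35844e-07
Normaliser: 0.193417 + 0.286595 + 7.35844e-07 = 0.480013
So the posterior for Class 1 is 0.193417 / 0.480013 ≈ 0.403.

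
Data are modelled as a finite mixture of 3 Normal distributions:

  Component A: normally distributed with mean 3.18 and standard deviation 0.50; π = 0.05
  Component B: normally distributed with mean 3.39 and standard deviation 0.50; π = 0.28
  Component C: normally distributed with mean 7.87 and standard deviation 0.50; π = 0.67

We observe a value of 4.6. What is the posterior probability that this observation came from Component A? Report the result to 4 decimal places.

0.0559

The responsibility of component k is π_k f_k(x) divided by Σ_j π_j f_j(x).
Component likelihoods at x = 4.6:
  L_A = (1/(0.50·√(2π)))·exp(−(4.6−3.18)²/(2·0.50²)) = 0.797885·exp(-4.03280) = 0.0141422
  L_B = (1/(0.50·√(2π)))·exp(−(4.6−3.39)²/(2·0.50²)) = 0.797885·exp(-2.92820) = 0.0426814
  L_C = (1/(0.50·√(2π)))·exp(−(4.6−7.87)²/(2·0.50²)) = 0.797885·exp(-21.38580) = 4.11344e-10
Prior × likelihood for each component:
  π_A·L_A = 0.05 × 0.0141422 = 0.00070711
  π_B·L_B = 0.28 × 0.0426814 = 0.0119508
  π_C·L_C = 0.67 × 4.11344e-10 = 2.756e-10
Evidence: 0.00070711 + 0.0119508 + 2.756e-10 = 0.0126579
Responsibility of Component A: 0.00070711 / 0.0126579 ≈ 0.0559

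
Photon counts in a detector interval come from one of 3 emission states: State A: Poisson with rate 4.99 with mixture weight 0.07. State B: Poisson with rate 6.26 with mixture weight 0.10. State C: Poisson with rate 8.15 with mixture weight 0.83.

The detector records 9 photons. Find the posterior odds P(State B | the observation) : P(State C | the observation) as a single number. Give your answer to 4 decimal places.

The posterior odds equal the prior odds times the likelihood ratio: (π_i/π_j)·(f_i(x)/f_j(x)).
Component likelihoods at x = 9 photons:
  L_A = e^(−4.99)·4.99^9/9! = 0.035976
  L_B = e^(−6.26)·6.26^9/9! = 0.077754
  L_C = e^(−8.15)·8.15^9/9! = 0.126228
Odds = (0.10/0.83) × (0.077754/0.126228) = 0.120482 × 0.615981 ≈ 0.0742

0.0742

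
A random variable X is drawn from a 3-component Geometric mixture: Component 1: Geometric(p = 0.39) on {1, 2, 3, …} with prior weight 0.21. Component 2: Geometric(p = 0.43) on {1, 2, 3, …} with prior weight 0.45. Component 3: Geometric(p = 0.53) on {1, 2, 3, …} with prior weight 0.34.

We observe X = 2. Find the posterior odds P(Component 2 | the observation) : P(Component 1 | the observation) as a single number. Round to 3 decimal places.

2.208

The posterior odds equal the prior odds times the likelihood ratio: (π_i/π_j)·(f_i(x)/f_j(x)).
Geometric probabilities:
  p_1 = 0.2379
  p_2 = 0.2451
  p_3 = 0.2491
Posterior odds = (π_2·p_2) / (π_1·p_1) = (0.45·0.2451) / (0.21·0.2379) = 0.110295 / 0.049959 ≈ 2.208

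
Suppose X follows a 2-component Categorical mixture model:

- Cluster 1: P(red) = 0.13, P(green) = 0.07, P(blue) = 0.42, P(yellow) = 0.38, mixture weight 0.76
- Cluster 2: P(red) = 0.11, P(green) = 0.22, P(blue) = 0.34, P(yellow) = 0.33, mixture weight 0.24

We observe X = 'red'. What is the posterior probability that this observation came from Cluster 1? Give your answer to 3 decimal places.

Apply Bayes' rule: the posterior for each component is proportional to its prior times its likelihood at x.
Evaluate each component's likelihood at the observed value:
  p_1 = P(red | comp) = 0.13
  p_2 = P(red | comp) = 0.11
Weight by the priors:
  π_1·p_1 = 0.76 × 0.13 = 0.0988
  π_2·p_2 = 0.24 × 0.11 = 0.0264
Normaliser: 0.0988 + 0.0264 = 0.1252
P(Cluster 1 | data) = 0.0988 / 0.1252 ≈ 0.789

0.789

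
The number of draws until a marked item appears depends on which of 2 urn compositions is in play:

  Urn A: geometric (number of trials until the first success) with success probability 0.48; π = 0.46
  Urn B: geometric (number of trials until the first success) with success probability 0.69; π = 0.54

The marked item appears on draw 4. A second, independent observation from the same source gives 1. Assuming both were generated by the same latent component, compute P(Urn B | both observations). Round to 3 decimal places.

0.339

P(component k | x) = w_k·f_k(x) / marginal(x), where marginal(x) = Σ_j w_j·f_j(x).
Since both observations come from the same component, the likelihood for component k is f_k(x₁)·f_k(x₂).
  f_A = [0.0674918] × [0.48] = 0.0323961
  f_B = [0.0205558] × [0.69] = 0.0141835
Unnormalised posteriors:
  w_A·f_A = 0.46 × 0.0323961 = 0.0149022
  w_B·f_B = 0.54 × 0.0141835 = 0.00765909
Sum: 0.0149022 + 0.00765909 = 0.0225613
So the posterior for Urn B is 0.00765909 / 0.0225613 ≈ 0.339.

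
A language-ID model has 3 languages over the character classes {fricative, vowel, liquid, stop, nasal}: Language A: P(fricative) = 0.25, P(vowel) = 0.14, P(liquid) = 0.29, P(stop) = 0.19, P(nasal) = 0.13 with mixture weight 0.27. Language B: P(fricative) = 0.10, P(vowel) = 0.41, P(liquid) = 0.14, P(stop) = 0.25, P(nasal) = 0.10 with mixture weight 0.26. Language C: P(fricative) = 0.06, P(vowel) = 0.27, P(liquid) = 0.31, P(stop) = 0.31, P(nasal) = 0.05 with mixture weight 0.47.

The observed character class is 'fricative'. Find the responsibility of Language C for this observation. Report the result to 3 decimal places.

Apply Bayes' rule: the posterior for each component is proportional to its prior times its likelihood at x.
Component likelihoods at x = 'fricative':
  L_A = 0.25
  L_B = 0.1
  L_C = 0.06
Multiply by the mixture weights:
  π_A·L_A = 0.27 × 0.25 = 0.0675
  π_B·L_B = 0.26 × 0.1 = 0.026
  π_C·L_C = 0.47 × 0.06 = 0.0282
Normaliser: 0.0675 + 0.026 + 0.0282 = 0.1217
So the posterior for Language C is 0.0282 / 0.1217 ≈ 0.232.

0.232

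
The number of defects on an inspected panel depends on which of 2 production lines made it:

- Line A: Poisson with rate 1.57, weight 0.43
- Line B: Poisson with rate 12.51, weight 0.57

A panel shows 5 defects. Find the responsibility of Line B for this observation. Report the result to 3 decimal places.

Apply Bayes' rule: the posterior for each component is proportional to its prior times its likelihood at x.
Poisson probabilities:
  f_A = e^(−1.57)·1.57^5/5! = 0.0165377
  f_B = e^(−12.51)·12.51^5/5! = 0.00942066
Unnormalised posteriors:
  P(Z=A)·f_A = 0.43 × 0.0165377 = 0.0071112
  P(Z=B)·f_B = 0.57 × 0.00942066 = 0.00536978
Evidence: 0.0071112 + 0.00536978 = 0.012481
P(Line B | x) ≈ 0.430

0.430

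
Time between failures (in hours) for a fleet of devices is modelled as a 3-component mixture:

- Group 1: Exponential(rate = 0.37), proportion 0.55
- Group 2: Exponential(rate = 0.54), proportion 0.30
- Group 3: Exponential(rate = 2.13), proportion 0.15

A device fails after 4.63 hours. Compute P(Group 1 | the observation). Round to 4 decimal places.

The responsibility of component k is P(Z=k) f_k(x) divided by Σ_j P(Z=j) f_j(x).
Exponential densities:
  p_1 = 0.0667132
  p_2 = 0.044317
  p_3 = 0.000111022
Multiply by the mixture weights:
  P(Z=1)·p_1 = 0.55 × 0.0667132 = 0.0366923
  P(Z=2)·p_2 = 0.30 × 0.044317 = 0.0132951
  P(Z=3)·p_3 = 0.15 × 0.000111022 = 1.66534e-05
Marginal: 0.0366923 + 0.0132951 + 1.66534e-05 = 0.050004
So the posterior for Group 1 is 0.0366923 / 0.050004 ≈ 0.7338.

0.7338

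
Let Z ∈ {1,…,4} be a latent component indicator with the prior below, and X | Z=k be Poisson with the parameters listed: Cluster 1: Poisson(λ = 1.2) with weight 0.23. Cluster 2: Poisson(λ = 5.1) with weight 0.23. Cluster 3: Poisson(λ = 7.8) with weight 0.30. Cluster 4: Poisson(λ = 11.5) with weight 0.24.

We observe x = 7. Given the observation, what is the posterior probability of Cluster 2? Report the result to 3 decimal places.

Apply Bayes' rule: the posterior for each component is proportional to its prior times its likelihood at x.
Evaluate each component's likelihood at the observed value:
  f_1 = e^(−1.2)·1.2^7/7! = 0.000214134
  f_2 = e^(−5.1)·5.1^7/7! = 0.108557
  f_3 = e^(−7.8)·7.8^7/7! = 0.142802
  f_4 = e^(−11.5)·11.5^7/7! = 0.0534648
Prior × likelihood for each component:
  w_1·f_1 = 0.23 × 0.000214134 = 4.92507e-05
  w_2·f_2 = 0.23 × 0.108557 = 0.0249682
  w_3·f_3 = 0.30 × 0.142802 = 0.0428406
  w_4·f_4 = 0.24 × 0.0534648 = 0.0128315
Normaliser: 4.92507e-05 + 0.0249682 + 0.0428406 + 0.0128315 = 0.0806896
P(Cluster 2 | data) ≈ 0.309

0.309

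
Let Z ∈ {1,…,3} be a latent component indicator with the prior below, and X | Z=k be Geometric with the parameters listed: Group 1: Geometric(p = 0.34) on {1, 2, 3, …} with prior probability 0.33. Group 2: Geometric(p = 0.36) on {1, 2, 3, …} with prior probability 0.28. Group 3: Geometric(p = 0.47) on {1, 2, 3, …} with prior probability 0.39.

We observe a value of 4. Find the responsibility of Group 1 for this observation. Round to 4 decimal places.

0.3752

By Bayes' theorem, P(k | x) = π_k f_k(x) / Σ_j π_j f_j(x).
Evaluate each component's likelihood at the observed value:
  L_1 = 0.0977486
  L_2 = 0.0943718
  L_3 = 0.0699722
Unnormalised posteriors:
  π_1·L_1 = 0.33 × 0.0977486 = 0.0322571
  π_2·L_2 = 0.28 × 0.0943718 = 0.0264241
  π_3·L_3 = 0.39 × 0.0699722 = 0.0272892
Evidence: 0.0322571 + 0.0264241 + 0.0272892 = 0.0859703
P(Group 1 | the observation) = 0.0322571 / 0.0859703 ≈ 0.3752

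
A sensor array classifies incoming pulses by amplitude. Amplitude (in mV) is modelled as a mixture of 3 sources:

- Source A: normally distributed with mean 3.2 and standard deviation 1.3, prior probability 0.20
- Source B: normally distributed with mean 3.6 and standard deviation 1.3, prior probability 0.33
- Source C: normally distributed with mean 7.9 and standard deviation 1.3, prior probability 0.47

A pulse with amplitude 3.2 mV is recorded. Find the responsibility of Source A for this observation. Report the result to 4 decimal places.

Posterior ∝ prior × likelihood, so P(k | x) ∝ P(Z=k) f_k(x); normalise over all components.
Normal densities:
  f_A = (1/(1.3·√(2π)))·exp(−(3.2−3.2)²/(2·1.3²)) = 0.306879·exp(-0.00000) = 0.306879
  f_B = (1/(1.3·√(2π)))·exp(−(3.2−3.6)²/(2·1.3²)) = 0.306879·exp(-0.04734) = 0.29269
  f_C = (1/(1.3·√(2π)))·exp(−(3.2−7.9)²/(2·1.3²)) = 0.306879·exp(-6.53550) = 0.000445281
Weight by the priors:
  P(Z=A)·f_A = 0.20 × 0.306879 = 0.0613757
  P(Z=B)·f_B = 0.33 × 0.29269 = 0.0965878
  P(Z=C)·f_C = 0.47 × 0.000445281 = 0.000209282
Sum: 0.0613757 + 0.0965878 + 0.000209282 = 0.158173
So the posterior for Source A is 0.0613757 / 0.158173 ≈ 0.3880.

0.3880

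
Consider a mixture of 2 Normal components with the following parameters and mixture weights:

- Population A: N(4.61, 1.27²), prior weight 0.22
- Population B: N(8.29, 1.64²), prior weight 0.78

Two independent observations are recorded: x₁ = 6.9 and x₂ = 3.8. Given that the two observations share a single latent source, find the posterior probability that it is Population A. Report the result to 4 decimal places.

0.8211

Posterior ∝ prior × likelihood, so P(k | x) ∝ w_k f_k(x); normalise over all components.
Since both observations come from the same component, the likelihood for component k is f_k(x₁)·f_k(x₂).
  f_A = [0.0618137] × [0.256315] = 0.0158438
  f_B = [0.169854] × [0.00573354] = 0.000973866
Unnormalised posteriors:
  w_A·f_A = 0.22 × 0.0158438 = 0.00348564
  w_B·f_B = 0.78 × 0.000973866 = 0.000759615
Sum: 0.00348564 + 0.000759615 = 0.00424525
So the posterior for Population A is 0.00348564 / 0.00424525 ≈ 0.8211.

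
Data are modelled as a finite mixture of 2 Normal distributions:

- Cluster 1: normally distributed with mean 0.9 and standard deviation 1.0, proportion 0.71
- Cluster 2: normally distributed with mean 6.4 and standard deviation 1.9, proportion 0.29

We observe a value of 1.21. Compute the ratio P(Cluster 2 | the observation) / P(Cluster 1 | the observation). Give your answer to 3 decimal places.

0.005

The posterior odds equal the prior odds times the likelihood ratio: (w_i/w_j)·(f_i(x)/f_j(x)).
Component likelihoods at x = 1.21:
  f_1 = (1/(1.0·√(2π)))·exp(−(1.21−0.9)²/(2·1.0²)) = 0.398942·exp(-0.04805) = 0.380226
  f_2 = (1/(1.9·√(2π)))·exp(−(1.21−6.4)²/(2·1.9²)) = 0.209970·exp(-3.73076) = 0.00503393
Odds = (0.29/0.71) × (0.00503393/0.380226) = 0.408451 × 0.0132393 ≈ 0.005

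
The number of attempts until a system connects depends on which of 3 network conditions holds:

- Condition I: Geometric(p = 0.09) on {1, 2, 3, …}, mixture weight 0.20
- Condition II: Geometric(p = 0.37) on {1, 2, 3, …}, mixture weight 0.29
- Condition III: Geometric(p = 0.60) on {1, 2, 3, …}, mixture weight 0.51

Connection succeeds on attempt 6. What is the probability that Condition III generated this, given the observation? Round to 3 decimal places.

By Bayes' theorem, P(k | x) = π_k f_k(x) / Σ_j π_j f_j(x).
Geometric probabilities:
  p_I = 0.09·(1−0.09)^5 = 0.09·0.624032 = 0.0561629
  p_II = 0.37·(1−0.37)^5 = 0.37·0.0992437 = 0.0367202
  p_III = 0.60·(1−0.60)^5 = 0.60·0.01024 = 0.006144
Prior × likelihood for each component:
  π_I·p_I = 0.20 × 0.0561629 = 0.0112326
  π_II·p_II = 0.29 × 0.0367202 = 0.0106488
  π_III·p_III = 0.51 × 0.006144 = 0.00313344
Evidence: 0.0112326 + 0.0106488 + 0.00313344 = 0.0250149
P(Condition III | 6) ≈ 0.125

0.125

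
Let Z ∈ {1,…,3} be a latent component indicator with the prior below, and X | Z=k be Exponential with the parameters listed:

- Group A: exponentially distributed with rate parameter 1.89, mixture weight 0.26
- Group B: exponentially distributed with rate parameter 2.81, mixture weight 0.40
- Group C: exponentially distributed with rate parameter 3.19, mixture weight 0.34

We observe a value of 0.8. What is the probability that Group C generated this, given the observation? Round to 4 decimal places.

The responsibility of component k is P(Z=k) f_k(x) divided by Σ_j P(Z=j) f_j(x).
Component likelihoods at x = 0.8:
  p_A = 0.416686
  p_B = 0.296765
  p_C = 0.248583
Multiply by the mixture weights:
  P(Z=A)·p_A = 0.26 × 0.416686 = 0.108338
  P(Z=B)·p_B = 0.40 × 0.296765 = 0.118706
  P(Z=C)·p_C = 0.34 × 0.248583 = 0.0845182
Denominator: 0.108338 + 0.118706 + 0.0845182 = 0.311562
Responsibility of Group C: 0.0845182 / 0.311562 ≈ 0.2713

0.2713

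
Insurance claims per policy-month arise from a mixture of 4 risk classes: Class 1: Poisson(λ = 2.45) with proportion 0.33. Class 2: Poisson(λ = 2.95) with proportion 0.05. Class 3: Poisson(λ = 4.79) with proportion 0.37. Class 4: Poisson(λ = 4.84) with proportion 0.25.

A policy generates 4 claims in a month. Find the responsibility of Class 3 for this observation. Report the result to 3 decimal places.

0.412

P(component k | x) = P(Z=k)·f_k(x) / marginal(x), where marginal(x) = Σ_j P(Z=j)·f_j(x).
Poisson probabilities:
  p_1 = 0.129548
  p_2 = 0.165161
  p_3 = 0.182331
  p_4 = 0.180794
Unnormalised posteriors:
  P(Z=1)·p_1 = 0.33 × 0.129548 = 0.0427509
  P(Z=2)·p_2 = 0.05 × 0.165161 = 0.00825806
  P(Z=3)·p_3 = 0.37 × 0.182331 = 0.0674624
  P(Z=4)·p_4 = 0.25 × 0.180794 = 0.0451986
Sum: 0.0427509 + 0.00825806 + 0.0674624 + 0.0451986 = 0.16367
Responsibility of Class 3: 0.0674624 / 0.16367 ≈ 0.412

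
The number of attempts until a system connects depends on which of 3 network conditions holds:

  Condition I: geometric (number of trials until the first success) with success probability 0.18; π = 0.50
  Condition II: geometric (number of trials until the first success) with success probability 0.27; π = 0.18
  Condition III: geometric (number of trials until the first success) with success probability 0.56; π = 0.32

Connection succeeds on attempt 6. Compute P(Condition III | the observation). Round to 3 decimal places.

By Bayes' theorem, P(k | x) = w_k f_k(x) / Σ_j w_j f_j(x).
Evaluate each component's likelihood at the observed value:
  p_I = 0.18·(1−0.18)^5 = 0.18·0.37074 = 0.0667332
  p_II = 0.27·(1−0.27)^5 = 0.27·0.207307 = 0.0559729
  p_III = 0.56·(1−0.56)^5 = 0.56·0.0164916 = 0.00923531
Weight by the priors:
  w_I·p_I = 0.50 × 0.0667332 = 0.0333666
  w_II·p_II = 0.18 × 0.0559729 = 0.0100751
  w_III·p_III = 0.32 × 0.00923531 = 0.0029553
Denominator: 0.0333666 + 0.0100751 + 0.0029553 = 0.046397
P(Condition III | 6) = 0.0029553 / 0.046397 ≈ 0.064

0.064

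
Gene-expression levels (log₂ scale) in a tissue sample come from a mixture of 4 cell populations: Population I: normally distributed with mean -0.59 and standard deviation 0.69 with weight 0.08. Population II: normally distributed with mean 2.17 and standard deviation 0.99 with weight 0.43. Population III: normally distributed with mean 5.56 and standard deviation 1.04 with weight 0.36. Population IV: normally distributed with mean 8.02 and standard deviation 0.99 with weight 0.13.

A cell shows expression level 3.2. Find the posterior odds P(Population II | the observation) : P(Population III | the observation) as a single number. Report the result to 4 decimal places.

The posterior odds equal the prior odds times the likelihood ratio: (π_i/π_j)·(f_i(x)/f_j(x)).
Evaluate each component's likelihood at the observed value:
  f_I = 1.62426e-07
  f_II = 0.234545
  f_III = 0.0292211
  f_IV = 2.87073e-06
0.100854 / 0.0105196 ≈ 9.5873

9.5873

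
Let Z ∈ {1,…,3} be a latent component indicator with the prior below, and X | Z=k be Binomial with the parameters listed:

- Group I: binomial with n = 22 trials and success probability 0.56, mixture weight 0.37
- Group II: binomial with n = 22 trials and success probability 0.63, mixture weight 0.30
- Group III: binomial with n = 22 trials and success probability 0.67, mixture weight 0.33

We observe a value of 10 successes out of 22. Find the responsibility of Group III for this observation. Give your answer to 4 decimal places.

0.1133

Apply Bayes' rule: the posterior for each component is proportional to its prior times its likelihood at x.
Binomial probabilities:
  p_I = C(22,10)·0.56^10·0.44^12 = 646646·0.00303305·5.26541e-05 = 0.103271
  p_II = C(22,10)·0.63^10·0.37^12 = 646646·0.0098493·6.58295e-06 = 0.0419269
  p_III = C(22,10)·0.67^10·0.33^12 = 646646·0.0182284·1.66789e-06 = 0.0196599
Prior × likelihood for each component:
  P(Z=I)·p_I = 0.37 × 0.103271 = 0.0382103
  P(Z=II)·p_II = 0.30 × 0.0419269 = 0.0125781
  P(Z=III)·p_III = 0.33 × 0.0196599 = 0.00648778
Sum: 0.0382103 + 0.0125781 + 0.00648778 = 0.0572762
P(Group III | x) ≈ 0.1133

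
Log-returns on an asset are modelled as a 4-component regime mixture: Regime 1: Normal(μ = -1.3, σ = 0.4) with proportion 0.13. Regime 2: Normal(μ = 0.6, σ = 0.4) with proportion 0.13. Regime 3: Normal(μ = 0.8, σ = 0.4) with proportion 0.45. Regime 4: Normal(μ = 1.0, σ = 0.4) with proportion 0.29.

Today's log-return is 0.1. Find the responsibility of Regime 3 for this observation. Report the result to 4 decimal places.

The responsibility of component k is P(Z=k) f_k(x) divided by Σ_j P(Z=j) f_j(x).
Component likelihoods at x = 0.1:
  f_1 = (1/(0.4·√(2π)))·exp(−(0.1−-1.3)²/(2·0.4²)) = 0.997356·exp(-6.12500) = 0.00218171
  f_2 = (1/(0.4·√(2π)))·exp(−(0.1−0.6)²/(2·0.4²)) = 0.997356·exp(-0.78125) = 0.456623
  f_3 = (1/(0.4·√(2π)))·exp(−(0.1−0.8)²/(2·0.4²)) = 0.997356·exp(-1.53125) = 0.215693
  f_4 = (1/(0.4·√(2π)))·exp(−(0.1−1.0)²/(2·0.4²)) = 0.997356·exp(-2.53125) = 0.0793491
Unnormalised posteriors:
  P(Z=1)·f_1 = 0.13 × 0.00218171 = 0.000283622
  P(Z=2)·f_2 = 0.13 × 0.456623 = 0.059361
  P(Z=3)·f_3 = 0.45 × 0.215693 = 0.097062
  P(Z=4)·f_4 = 0.29 × 0.0793491 = 0.0230112
Evidence: 0.000283622 + 0.059361 + 0.097062 + 0.0230112 = 0.179718
P(Regime 3 | 0.1) ≈ 0.5401

0.5401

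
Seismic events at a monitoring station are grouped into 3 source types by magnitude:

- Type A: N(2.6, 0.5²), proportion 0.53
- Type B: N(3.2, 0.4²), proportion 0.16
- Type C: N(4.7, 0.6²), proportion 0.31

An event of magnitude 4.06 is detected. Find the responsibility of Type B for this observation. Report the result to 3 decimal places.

Posterior ∝ prior × likelihood, so P(k | x) ∝ π_k f_k(x); normalise over all components.
Component likelihoods at x = 4.06:
  p_A = 0.011232
  p_B = 0.0988751
  p_C = 0.376438
Prior × likelihood for each component:
  π_A·p_A = 0.53 × 0.011232 = 0.00595294
  π_B·p_B = 0.16 × 0.0988751 = 0.01582
  π_C·p_C = 0.31 × 0.376438 = 0.116696
Normaliser: 0.00595294 + 0.01582 + 0.116696 = 0.138469
So the posterior for Type B is 0.01582 / 0.138469 ≈ 0.114.

0.114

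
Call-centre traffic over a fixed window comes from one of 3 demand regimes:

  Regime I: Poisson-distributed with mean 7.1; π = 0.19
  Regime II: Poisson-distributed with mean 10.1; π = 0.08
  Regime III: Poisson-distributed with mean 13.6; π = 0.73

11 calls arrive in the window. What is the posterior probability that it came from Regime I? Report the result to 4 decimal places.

The responsibility of component k is π_k f_k(x) divided by Σ_j π_j f_j(x).
Evaluate each component's likelihood at the observed value:
  L_I = 0.0477744
  L_II = 0.114817
  L_III = 0.0914887
Multiply by the mixture weights:
  π_I·L_I = 0.19 × 0.0477744 = 0.00907714
  π_II·L_II = 0.08 × 0.114817 = 0.00918534
  π_III·L_III = 0.73 × 0.0914887 = 0.0667867
Marginal: 0.00907714 + 0.00918534 + 0.0667867 = 0.0850492
P(Regime I | data) ≈ 0.1067

0.1067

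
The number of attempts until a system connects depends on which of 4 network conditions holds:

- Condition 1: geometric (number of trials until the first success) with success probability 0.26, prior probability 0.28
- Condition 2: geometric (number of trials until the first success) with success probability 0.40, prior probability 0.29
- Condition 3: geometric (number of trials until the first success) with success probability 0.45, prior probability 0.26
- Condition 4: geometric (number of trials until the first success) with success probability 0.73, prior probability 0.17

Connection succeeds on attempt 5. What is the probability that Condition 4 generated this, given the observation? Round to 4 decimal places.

0.0137

Posterior ∝ prior × likelihood, so P(k | x) ∝ π_k f_k(x); normalise over all components.
Evaluate each component's likelihood at the observed value:
  f_1 = 0.26·(1−0.26)^4 = 0.26·0.299866 = 0.0779651
  f_2 = 0.40·(1−0.40)^4 = 0.40·0.1296 = 0.05184
  f_3 = 0.45·(1−0.45)^4 = 0.45·0.0915063 = 0.0411778
  f_4 = 0.73·(1−0.73)^4 = 0.73·0.00531441 = 0.00387952
Multiply by the mixture weights:
  π_1·f_1 = 0.28 × 0.0779651 = 0.0218302
  π_2·f_2 = 0.29 × 0.05184 = 0.0150336
  π_3·f_3 = 0.26 × 0.0411778 = 0.0107062
  π_4·f_4 = 0.17 × 0.00387952 = 0.000659518
Evidence: 0.0218302 + 0.0150336 + 0.0107062 + 0.000659518 = 0.0482296
P(Condition 4 | the observation) = 0.000659518 / 0.0482296 ≈ 0.0137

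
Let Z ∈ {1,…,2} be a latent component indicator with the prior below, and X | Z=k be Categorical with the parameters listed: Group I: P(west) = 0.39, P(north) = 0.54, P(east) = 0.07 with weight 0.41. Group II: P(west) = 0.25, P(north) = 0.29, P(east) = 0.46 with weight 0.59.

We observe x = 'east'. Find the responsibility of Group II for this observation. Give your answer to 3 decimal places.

0.904

Apply Bayes' rule: the posterior for each component is proportional to its prior times its likelihood at x.
Categorical probabilities:
  p_I = 0.07
  p_II = 0.46
Multiply by the mixture weights:
  w_I·p_I = 0.41 × 0.07 = 0.0287
  w_II·p_II = 0.59 × 0.46 = 0.2714
Marginal: 0.0287 + 0.2714 = 0.3001
So the posterior for Group II is 0.2714 / 0.3001 ≈ 0.904.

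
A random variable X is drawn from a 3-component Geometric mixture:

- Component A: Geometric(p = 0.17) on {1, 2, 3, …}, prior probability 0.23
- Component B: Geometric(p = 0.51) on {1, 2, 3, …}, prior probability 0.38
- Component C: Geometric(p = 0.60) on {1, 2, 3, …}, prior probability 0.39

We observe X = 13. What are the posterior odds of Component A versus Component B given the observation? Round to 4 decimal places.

112.5660

Since P(k|x) ∝ π_k f_k(x), the posterior odds are π_i f_i(x) / (π_j f_j(x)).
Geometric probabilities:
  p_A = 0.0181713
  p_B = 9.77064e-05
  p_C = 1.00663e-05
Odds = (0.23/0.38) × (0.0181713/9.77064e-05) = 0.605263 × 185.979 ≈ 112.5660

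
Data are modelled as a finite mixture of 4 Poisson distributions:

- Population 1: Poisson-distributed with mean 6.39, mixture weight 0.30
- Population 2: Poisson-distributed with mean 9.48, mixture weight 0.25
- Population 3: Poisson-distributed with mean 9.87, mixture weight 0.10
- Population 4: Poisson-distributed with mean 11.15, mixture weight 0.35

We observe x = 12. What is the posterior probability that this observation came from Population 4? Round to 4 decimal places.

0.5250

Posterior ∝ prior × likelihood, so P(k | x) ∝ π_k f_k(x); normalise over all components.
Evaluate each component's likelihood at the observed value:
  L_1 = e^(−6.39)·6.39^12/12! = 0.016238
  L_2 = e^(−9.48)·9.48^12/12! = 0.0839946
  L_3 = e^(−9.87)·9.87^12/12! = 0.0922534
  L_4 = e^(−11.15)·11.15^12/12! = 0.11081
Unnormalised posteriors:
  π_1·L_1 = 0.30 × 0.016238 = 0.00487139
  π_2·L_2 = 0.25 × 0.0839946 = 0.0209987
  π_3·L_3 = 0.10 × 0.0922534 = 0.00922534
  π_4·L_4 = 0.35 × 0.11081 = 0.0387834
Marginal: 0.00487139 + 0.0209987 + 0.00922534 + 0.0387834 = 0.0738788
So the posterior for Population 4 is 0.0387834 / 0.0738788 ≈ 0.5250.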